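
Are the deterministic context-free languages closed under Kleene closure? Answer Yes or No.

No

L = {c aⁿbⁿ : n≥0} ∪ {cc aⁿb²ⁿ : n≥0} is a DCFL (the number of leading c's fixes which ratio the DPDA checks), but L* is not. Every word of L starts with c, so in a factorisation of the string cc aⁱbʲ (i≥1) into words of L each factor begins at one of the two c's: either the whole string is a single word of L (forcing j = 2i), or it splits as c · (c aⁱbʲ) with c ∈ L (take n = 0) and c aⁱbʲ ∈ L (forcing j = i). Thus L* ∩ cca⁺b* = {cc aⁿbⁿ : n≥1} ∪ {cc aⁿb²ⁿ : n≥1}. A DPDA for L* would give one for this intersection with a regular set, and, started from its configuration after reading cc, one for {aⁿbⁿ : n≥1} ∪ {aⁿb²ⁿ : n≥1}, which no deterministic PDA accepts (a DPDA for it would have a single run on aⁿb²ⁿ, accepting after the prefix aⁿbⁿ and accepting again after n more b's; an ordinary PDA that simulates it on a's and b's and, at any moment when it is accepting, may switch to reading only a fresh letter d while feeding each d to the simulation as a b, would accept aⁱbʲdᵏ (k≥1) exactly when both aⁱbʲ and aⁱbʲ⁺ᵏ are in the language, i.e. its language intersected with the regular set a*b*d⁺ would be exactly {aⁿbⁿdⁿ : n≥1} — impossible, since context-free languages are closed under intersection with regular sets and {aⁿbⁿdⁿ} is not context-free). So L* is not a DCFL.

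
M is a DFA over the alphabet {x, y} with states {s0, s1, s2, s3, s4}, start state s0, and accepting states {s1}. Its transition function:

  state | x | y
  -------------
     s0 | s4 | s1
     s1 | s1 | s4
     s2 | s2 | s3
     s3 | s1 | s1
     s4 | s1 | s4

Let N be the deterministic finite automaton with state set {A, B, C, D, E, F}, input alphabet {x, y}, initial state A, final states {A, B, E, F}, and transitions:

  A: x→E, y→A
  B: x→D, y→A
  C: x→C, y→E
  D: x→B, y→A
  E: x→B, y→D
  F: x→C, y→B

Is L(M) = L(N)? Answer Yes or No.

No

The string xxx is accepted by M but rejected by N.
So L(M) ≠ L(N).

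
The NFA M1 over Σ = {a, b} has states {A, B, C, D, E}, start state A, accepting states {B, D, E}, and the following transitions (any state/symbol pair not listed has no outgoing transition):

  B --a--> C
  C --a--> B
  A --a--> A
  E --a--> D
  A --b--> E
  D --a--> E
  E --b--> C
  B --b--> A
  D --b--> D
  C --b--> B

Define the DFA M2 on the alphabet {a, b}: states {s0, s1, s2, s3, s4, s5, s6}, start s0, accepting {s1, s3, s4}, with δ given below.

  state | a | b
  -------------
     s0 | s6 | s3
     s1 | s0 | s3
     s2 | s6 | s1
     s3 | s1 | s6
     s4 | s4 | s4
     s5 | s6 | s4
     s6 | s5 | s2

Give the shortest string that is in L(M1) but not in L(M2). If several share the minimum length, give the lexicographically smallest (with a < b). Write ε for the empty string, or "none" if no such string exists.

ab

The string ab is accepted by M1 but not by M2.
No shorter string lies in the difference, and ab is the lexicographically first length-2 string in L(M1) \ L(M2).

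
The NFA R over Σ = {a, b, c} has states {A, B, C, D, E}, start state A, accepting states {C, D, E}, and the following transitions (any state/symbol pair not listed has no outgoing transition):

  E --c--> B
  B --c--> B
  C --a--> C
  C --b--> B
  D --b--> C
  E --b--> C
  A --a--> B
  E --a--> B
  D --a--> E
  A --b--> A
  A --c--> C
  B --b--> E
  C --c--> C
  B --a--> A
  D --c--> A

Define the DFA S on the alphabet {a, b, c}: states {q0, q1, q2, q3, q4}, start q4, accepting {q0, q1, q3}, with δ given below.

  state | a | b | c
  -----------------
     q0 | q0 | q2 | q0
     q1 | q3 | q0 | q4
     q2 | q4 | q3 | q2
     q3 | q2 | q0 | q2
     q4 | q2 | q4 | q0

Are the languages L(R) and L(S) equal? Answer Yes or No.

Exploring the product automaton R × S from the start pair (A, q4), following both machines on each input symbol, reaches 4 state pairs: (A, q4), (B, q2), (C, q0), (E, q3).
R accepts in {C, D, E} and S accepts in {q0, q1, q3}. In every reachable pair the two components are either both accepting — (C, q0), (E, q3) — or both non-accepting, so no string is accepted by exactly one of the machines: L(R) \ L(S) and L(S) \ L(R) are both empty.
Hence every string is accepted by R iff it is accepted by S, and the two languages coincide.

Yes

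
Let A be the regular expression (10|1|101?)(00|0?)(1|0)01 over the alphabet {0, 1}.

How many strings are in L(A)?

The expression has no Kleene star, so L(A) is finite. Expanding the alternatives gives {1001, 1101, 10001, 10101, 100001, 100101, 101001, 101101, 1000001, 1000101, 1010001, 1010101, …}.
That is 2 of length 4, 2 of length 5, 4 of length 6, 4 of length 7, 2 of length 8: 14 strings in all.

14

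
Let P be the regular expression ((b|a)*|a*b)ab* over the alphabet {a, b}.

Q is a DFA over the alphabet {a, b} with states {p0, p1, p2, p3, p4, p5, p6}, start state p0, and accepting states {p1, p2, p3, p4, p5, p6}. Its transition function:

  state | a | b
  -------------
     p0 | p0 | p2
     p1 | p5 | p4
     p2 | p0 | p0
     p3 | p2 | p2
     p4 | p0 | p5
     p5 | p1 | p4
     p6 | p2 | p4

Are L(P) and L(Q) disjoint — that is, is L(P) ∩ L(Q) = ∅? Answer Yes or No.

No

The string ab is accepted by both P and Q.
Hence L(P) ∩ L(Q) ≠ ∅.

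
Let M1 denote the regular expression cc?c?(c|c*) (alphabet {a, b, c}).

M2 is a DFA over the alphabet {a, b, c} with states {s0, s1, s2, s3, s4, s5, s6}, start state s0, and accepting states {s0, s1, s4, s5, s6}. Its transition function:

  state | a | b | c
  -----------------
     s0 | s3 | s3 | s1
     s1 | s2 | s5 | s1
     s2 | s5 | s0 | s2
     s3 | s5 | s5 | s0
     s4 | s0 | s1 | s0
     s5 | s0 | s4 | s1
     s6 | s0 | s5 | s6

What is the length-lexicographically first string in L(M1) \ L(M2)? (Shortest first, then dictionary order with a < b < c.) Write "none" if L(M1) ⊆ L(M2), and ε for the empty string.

none

Converting the expression M1 to a DFA (subset construction, then merging equivalent states) gives the minimal DFA with states {r0, r1, r2}, start state r0, accepting states {r2} and transitions r0: a→r1, b→r1, c→r2; r1: a→r1, b→r1, c→r1; r2: a→r1, b→r1, c→r2.
Exploring the product automaton M1 × M2 from the start pair (r0, s0), following both machines on each input symbol, reaches 8 state pairs: (r0, s0), (r1, s3), (r2, s1), (r1, s5), (r1, s0), (r1, s2), (r1, s4), (r1, s1).
M1 accepts in {r2} and M2 accepts in {s0, s1, s4, s5, s6}. The reachable pairs whose M1-component is accepting are (r2, s1); in each of them the M2-component is accepting too, so the product for L(M1) \ L(M2) (M1-component accepting, M2-component rejecting) has no reachable accepting pair and the difference is empty.
So every string accepted by M1 is also accepted by M2: L(M1) \ L(M2) = ∅ and there is no such string.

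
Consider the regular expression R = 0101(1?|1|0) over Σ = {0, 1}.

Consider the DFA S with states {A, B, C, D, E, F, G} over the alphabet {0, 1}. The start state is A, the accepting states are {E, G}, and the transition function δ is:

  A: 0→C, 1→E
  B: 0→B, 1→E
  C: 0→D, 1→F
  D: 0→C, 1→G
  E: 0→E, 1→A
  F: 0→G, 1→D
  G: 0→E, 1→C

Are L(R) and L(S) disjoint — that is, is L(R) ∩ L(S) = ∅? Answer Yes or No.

Converting the expression R to a DFA (subset construction, then merging equivalent states) gives the minimal DFA with states {r0, r1, r2, r3, r4, r5, r6}, start state r0, accepting states {r5, r6} and transitions r0: 0→r1, 1→r2; r1: 0→r2, 1→r3; r2: 0→r2, 1→r2; r3: 0→r4, 1→r2; r4: 0→r2, 1→r5; r5: 0→r6, 1→r6; r6: 0→r2, 1→r2.
Exploring the product automaton R × S from the start pair (r0, A), following both machines on each input symbol, reaches 13 state pairs: (r0, A), (r1, C), (r2, E), (r2, D), (r3, F), (r2, A), (r2, C), (r2, G), (r4, G), (r2, F), (r5, C), (r6, D), (r6, F).
R accepts in {r5, r6} and S accepts in {E, G}; no reachable pair has both components accepting, so no string drives both machines to acceptance simultaneously and L(R) ∩ L(S) = ∅.
So no string is accepted by both, and the intersection is empty.

Yes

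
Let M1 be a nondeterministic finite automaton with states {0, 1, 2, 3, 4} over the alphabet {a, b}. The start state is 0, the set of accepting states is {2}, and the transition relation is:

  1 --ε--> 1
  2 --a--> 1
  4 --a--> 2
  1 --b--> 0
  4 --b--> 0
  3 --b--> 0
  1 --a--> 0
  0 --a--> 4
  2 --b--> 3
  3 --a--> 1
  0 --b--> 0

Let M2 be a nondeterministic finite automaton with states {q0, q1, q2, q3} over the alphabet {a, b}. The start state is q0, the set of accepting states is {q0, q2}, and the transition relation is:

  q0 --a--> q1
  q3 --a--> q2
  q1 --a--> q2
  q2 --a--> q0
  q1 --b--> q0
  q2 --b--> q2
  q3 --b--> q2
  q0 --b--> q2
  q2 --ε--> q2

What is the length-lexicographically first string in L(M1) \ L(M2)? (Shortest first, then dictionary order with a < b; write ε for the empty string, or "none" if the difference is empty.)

The string baa is accepted by M1 but not by M2.
No shorter string lies in the difference, and baa is the lexicographically first length-3 string in L(M1) \ L(M2).

baa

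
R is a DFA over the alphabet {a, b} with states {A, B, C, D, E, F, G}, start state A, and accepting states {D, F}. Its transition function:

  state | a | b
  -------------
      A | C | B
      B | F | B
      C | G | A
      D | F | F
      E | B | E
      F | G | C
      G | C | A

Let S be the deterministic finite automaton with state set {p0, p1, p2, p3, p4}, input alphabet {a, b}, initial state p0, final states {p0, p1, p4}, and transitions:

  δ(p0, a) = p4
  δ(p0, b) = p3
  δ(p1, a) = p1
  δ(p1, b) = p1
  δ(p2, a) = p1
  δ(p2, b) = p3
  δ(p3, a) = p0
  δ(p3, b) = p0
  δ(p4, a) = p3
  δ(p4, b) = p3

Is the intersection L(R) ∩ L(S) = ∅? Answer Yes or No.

No

The string ba is accepted by both R and S.
Hence L(R) ∩ L(S) ≠ ∅.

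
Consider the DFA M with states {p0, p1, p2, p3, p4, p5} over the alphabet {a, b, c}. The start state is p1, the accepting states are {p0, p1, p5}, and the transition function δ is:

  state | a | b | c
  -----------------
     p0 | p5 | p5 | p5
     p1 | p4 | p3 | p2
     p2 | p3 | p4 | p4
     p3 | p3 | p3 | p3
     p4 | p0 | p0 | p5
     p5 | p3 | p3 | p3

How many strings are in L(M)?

28

The useful subgraph on states {p0, p1, p2, p4, p5} is acyclic, so L(M) is finite; the longest accepting path visits 5 useful states, giving maximum string length 4.
Counting accepting paths from p1 by length: 1 of length 0, 3 of length 2, 12 of length 3, 12 of length 4. Total 28.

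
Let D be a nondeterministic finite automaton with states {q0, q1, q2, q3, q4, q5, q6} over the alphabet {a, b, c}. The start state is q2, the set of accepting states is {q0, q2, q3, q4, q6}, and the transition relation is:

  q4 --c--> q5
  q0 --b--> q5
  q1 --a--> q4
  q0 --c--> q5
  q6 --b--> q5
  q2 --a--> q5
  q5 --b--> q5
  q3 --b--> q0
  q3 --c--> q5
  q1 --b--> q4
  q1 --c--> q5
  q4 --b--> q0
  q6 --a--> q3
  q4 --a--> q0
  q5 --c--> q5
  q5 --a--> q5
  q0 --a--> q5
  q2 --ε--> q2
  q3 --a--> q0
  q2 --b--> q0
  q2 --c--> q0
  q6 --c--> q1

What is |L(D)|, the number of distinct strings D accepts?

The useful subgraph on states {q0, q2} is acyclic, so L(D) is finite; the longest accepting path visits 2 useful states, giving maximum string length 1.
Counting accepting paths from q2 by length: 1 of length 0, 2 of length 1. Total 3.

3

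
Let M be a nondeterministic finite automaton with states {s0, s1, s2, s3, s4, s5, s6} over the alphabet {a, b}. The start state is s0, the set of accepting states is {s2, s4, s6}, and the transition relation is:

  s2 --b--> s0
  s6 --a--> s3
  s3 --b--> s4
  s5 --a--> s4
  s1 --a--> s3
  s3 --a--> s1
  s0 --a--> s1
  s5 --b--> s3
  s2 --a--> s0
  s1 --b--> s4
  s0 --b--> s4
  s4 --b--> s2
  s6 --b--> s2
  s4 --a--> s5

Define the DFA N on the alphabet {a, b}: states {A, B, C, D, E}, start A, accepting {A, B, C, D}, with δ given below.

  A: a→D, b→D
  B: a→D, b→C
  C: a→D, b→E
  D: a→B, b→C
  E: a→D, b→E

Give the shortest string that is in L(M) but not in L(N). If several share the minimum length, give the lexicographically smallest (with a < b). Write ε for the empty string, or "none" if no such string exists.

abb

The string abb is accepted by M but not by N.
No shorter string lies in the difference, and abb is the lexicographically first length-3 string in L(M) \ L(N).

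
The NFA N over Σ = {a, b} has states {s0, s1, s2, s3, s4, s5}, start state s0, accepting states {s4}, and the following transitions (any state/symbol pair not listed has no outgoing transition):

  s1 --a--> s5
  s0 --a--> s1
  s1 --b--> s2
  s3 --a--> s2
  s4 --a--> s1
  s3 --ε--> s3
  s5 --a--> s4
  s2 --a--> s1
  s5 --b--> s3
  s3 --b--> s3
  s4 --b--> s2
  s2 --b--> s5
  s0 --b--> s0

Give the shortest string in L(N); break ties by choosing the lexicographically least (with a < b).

aaa

A breadth-first search from s0 reaches an accepting state first via the path s0 → s1 → s5 → s4 on input aaa.
No string of length < 3 is accepted (BFS exhausts all shorter strings without reaching an accepting state), and aaa is the lexicographically least accepting string of length 3.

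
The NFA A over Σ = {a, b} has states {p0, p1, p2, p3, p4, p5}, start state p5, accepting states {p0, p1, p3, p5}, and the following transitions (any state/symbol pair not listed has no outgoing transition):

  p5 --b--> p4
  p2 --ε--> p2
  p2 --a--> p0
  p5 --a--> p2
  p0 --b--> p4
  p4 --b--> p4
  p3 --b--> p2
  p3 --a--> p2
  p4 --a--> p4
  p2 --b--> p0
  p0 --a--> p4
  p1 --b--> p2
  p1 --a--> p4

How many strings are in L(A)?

The useful subgraph on states {p0, p2, p5} is acyclic, so L(A) is finite; the longest accepting path visits 3 useful states, giving maximum string length 2.
Counting accepting paths from p5 by length: 1 of length 0, 2 of length 2. Total 3.

3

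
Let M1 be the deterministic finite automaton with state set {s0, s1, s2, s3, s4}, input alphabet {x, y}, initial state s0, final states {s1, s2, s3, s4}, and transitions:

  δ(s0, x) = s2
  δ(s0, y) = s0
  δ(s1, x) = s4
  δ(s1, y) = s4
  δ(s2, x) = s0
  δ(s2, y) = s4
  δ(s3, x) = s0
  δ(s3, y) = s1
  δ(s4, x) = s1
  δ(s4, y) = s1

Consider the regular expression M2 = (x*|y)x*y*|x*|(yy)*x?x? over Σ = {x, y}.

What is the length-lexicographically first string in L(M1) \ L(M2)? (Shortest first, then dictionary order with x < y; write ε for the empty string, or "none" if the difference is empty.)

The string xyx is accepted by M1 but not by M2.
No shorter string lies in the difference, and xyx is the lexicographically first length-3 string in L(M1) \ L(M2).

xyx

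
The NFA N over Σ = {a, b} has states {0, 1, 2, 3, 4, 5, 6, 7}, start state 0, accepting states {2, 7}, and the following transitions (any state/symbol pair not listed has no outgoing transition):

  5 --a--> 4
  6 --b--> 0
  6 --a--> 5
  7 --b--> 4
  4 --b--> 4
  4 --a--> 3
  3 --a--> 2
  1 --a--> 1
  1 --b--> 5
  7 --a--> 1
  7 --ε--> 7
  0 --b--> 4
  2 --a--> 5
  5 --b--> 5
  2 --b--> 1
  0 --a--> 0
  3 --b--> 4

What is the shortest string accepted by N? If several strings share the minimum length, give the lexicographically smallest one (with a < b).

baa

A breadth-first search from 0 reaches an accepting state first via the path 0 → 4 → 3 → 2 on input baa.
No string of length < 3 is accepted (BFS exhausts all shorter strings without reaching an accepting state), and baa is the lexicographically least accepting string of length 3.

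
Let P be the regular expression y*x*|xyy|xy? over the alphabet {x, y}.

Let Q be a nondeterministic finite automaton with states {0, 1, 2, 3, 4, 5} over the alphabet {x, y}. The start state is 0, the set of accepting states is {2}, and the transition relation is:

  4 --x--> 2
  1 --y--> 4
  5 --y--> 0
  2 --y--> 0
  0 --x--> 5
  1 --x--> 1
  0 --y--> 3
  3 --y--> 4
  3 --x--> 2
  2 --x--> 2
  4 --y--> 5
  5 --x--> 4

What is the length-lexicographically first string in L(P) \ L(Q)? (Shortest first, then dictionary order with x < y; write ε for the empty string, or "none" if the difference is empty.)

The empty string ε is accepted by P but not by Q.
Since ε is the unique shortest string, it is the required witness.

ε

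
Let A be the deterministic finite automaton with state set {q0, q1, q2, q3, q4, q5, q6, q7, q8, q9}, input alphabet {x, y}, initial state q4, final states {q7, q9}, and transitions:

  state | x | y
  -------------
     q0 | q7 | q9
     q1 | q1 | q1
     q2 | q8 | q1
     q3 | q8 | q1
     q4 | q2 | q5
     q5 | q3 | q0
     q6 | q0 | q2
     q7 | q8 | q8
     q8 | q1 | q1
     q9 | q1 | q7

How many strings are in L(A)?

The useful subgraph on states {q0, q4, q5, q7, q9} is acyclic, so L(A) is finite; the longest accepting path visits 5 useful states, giving maximum string length 4.
Counting accepting paths from q4 by length: 2 of length 3, 1 of length 4. Total 3.

3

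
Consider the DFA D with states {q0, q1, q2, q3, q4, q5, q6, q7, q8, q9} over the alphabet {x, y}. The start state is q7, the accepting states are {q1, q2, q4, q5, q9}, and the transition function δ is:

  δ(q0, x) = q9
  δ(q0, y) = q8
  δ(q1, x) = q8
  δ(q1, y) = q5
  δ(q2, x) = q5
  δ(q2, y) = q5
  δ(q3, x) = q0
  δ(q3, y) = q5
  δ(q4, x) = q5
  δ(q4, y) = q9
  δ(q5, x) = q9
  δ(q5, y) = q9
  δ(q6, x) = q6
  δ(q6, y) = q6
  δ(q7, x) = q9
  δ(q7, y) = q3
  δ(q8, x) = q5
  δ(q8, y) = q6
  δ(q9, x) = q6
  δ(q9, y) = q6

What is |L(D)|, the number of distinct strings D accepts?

8

The useful subgraph on states {q0, q3, q5, q7, q8, q9} is acyclic, so L(D) is finite; the longest accepting path visits 6 useful states, giving maximum string length 5.
Counting accepting paths from q7 by length: 1 of length 1, 1 of length 2, 3 of length 3, 1 of length 4, 2 of length 5. Total 8.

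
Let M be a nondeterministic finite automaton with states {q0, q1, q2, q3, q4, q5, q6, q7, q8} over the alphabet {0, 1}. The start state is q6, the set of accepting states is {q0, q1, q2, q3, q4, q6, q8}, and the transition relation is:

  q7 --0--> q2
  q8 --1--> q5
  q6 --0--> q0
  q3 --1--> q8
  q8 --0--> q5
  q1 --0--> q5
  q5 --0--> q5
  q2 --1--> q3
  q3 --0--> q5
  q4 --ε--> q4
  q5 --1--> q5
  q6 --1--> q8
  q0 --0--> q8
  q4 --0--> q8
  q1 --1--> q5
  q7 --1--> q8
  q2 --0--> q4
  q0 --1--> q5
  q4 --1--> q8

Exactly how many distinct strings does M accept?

The useful subgraph on states {q0, q6, q8} is acyclic, so L(M) is finite; the longest accepting path visits 3 useful states, giving maximum string length 2.
Counting accepting paths from q6 by length: 1 of length 0, 2 of length 1, 1 of length 2. Total 4.

4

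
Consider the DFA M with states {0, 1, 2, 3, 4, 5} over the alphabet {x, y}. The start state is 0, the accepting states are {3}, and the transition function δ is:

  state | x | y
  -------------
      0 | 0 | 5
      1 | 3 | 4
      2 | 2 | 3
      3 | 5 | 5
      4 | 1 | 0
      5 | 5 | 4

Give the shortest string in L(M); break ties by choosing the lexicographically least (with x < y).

A breadth-first search from 0 reaches an accepting state first via the path 0 → 5 → 4 → 1 → 3 on input yyxx.
No string of length < 4 is accepted (BFS exhausts all shorter strings without reaching an accepting state), and yyxx is the lexicographically least accepting string of length 4.

yyxx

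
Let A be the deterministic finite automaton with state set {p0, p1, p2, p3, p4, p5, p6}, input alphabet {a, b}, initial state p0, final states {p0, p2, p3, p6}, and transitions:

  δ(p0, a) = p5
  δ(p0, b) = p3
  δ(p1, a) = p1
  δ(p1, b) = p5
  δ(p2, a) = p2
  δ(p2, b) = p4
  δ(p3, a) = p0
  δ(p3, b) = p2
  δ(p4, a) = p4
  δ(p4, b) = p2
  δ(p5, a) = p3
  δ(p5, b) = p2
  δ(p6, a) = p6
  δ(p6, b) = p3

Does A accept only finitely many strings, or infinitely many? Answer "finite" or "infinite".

infinite

State p0 is reachable from the start and can reach an accepting state, and it lies on the cycle p0 → p3 → p0.
Traversing that cycle any number of times yields accepted strings of unbounded length, so the language is infinite.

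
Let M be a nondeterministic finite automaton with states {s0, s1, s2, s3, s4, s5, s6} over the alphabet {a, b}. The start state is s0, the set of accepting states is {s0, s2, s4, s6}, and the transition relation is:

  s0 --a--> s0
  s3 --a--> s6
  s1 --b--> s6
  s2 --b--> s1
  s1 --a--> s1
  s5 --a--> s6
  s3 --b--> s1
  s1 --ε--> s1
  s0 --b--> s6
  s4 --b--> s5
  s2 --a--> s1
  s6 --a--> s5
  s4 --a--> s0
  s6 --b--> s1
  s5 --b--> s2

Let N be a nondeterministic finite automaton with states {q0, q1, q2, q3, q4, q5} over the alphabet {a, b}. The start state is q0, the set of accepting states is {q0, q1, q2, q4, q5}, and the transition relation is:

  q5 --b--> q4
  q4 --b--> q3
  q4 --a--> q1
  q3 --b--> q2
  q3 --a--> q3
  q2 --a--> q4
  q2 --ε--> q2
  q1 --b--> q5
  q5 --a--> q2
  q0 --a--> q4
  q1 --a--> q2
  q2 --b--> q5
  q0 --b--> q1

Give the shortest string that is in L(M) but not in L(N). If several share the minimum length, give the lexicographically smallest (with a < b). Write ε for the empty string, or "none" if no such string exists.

The string ab is accepted by M but not by N.
No shorter string lies in the difference, and ab is the lexicographically first length-2 string in L(M) \ L(N).

ab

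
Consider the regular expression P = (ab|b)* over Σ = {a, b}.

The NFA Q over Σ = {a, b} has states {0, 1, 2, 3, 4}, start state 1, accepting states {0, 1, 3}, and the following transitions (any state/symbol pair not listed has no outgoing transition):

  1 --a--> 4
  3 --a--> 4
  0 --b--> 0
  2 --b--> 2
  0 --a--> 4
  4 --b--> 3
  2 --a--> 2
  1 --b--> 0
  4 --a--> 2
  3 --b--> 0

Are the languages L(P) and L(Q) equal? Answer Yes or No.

Converting the expression P to a DFA (subset construction, then merging equivalent states) gives the minimal DFA with states {p0, p1, p2}, start state p0, accepting states {p0} and transitions p0: a→p1, b→p0; p1: a→p2, b→p0; p2: a→p2, b→p2.
Exploring the product automaton P × Q from the start pair (p0, 1), following both machines on each input symbol, reaches 5 state pairs: (p0, 1), (p1, 4), (p0, 0), (p2, 2), (p0, 3).
P accepts in {p0} and Q accepts in {0, 1, 3}. In every reachable pair the two components are either both accepting — (p0, 1), (p0, 0), (p0, 3) — or both non-accepting, so no string is accepted by exactly one of the machines: L(P) \ L(Q) and L(Q) \ L(P) are both empty.
Hence every string is accepted by P iff it is accepted by Q, and the two languages coincide.

Yes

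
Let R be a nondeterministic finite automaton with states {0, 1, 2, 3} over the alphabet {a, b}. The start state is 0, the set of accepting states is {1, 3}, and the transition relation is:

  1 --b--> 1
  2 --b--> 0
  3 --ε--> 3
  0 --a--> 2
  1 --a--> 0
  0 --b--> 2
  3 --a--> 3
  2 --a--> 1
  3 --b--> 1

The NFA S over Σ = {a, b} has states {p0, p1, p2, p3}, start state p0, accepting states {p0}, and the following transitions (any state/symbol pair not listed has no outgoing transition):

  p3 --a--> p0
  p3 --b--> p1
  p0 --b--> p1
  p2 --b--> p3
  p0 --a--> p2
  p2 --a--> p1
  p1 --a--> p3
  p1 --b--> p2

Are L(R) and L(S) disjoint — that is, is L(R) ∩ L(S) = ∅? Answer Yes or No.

The string bbba is accepted by both R and S.
Hence L(R) ∩ L(S) ≠ ∅.

No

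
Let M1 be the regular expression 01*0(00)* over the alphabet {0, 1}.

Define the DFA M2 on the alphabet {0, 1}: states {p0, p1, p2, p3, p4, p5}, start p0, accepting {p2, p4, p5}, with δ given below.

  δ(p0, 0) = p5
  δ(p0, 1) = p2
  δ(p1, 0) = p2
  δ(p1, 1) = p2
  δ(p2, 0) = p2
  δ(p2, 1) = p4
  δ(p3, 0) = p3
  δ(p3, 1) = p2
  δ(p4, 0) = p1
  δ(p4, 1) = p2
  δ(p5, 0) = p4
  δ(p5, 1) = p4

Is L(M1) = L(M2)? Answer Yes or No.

No

The string 010 is accepted by M1 but rejected by M2.
So L(M1) ≠ L(M2).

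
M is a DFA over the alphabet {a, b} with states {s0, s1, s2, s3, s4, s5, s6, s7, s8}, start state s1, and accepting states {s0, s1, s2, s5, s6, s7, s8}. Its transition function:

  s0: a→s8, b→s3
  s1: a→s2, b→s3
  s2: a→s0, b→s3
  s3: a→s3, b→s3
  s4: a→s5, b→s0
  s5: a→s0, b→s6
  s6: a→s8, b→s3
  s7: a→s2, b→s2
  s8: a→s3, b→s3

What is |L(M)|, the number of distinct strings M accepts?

4

The useful subgraph on states {s0, s1, s2, s8} is acyclic, so L(M) is finite; the longest accepting path visits 4 useful states, giving maximum string length 3.
Counting accepting paths from s1 by length: 1 of length 0, 1 of length 1, 1 of length 2, 1 of length 3. Total 4.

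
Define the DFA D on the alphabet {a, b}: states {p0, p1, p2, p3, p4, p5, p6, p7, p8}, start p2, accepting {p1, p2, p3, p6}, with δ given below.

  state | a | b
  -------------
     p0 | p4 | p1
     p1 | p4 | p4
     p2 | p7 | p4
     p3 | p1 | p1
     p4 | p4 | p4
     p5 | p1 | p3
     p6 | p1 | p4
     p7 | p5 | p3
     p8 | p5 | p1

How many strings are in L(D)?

8

The useful subgraph on states {p1, p2, p3, p5, p7} is acyclic, so L(D) is finite; the longest accepting path visits 5 useful states, giving maximum string length 4.
Counting accepting paths from p2 by length: 1 of length 0, 1 of length 2, 4 of length 3, 2 of length 4. Total 8.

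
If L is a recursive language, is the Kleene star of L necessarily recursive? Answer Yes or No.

For an input w of length n, decide by dynamic programming over positions 0..n whether w factors into blocks from L, calling the decider for L on each of the O(n²) substrings; every call halts, so this decides L*.
So the recursive languages are closed under Kleene star.

Yes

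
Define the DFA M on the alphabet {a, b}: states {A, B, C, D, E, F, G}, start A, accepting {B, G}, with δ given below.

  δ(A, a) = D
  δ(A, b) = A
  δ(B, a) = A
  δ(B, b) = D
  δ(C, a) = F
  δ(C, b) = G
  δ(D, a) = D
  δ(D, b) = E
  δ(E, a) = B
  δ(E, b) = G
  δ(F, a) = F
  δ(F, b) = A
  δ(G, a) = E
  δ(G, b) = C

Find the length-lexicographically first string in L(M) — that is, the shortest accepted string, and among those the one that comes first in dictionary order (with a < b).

A breadth-first search from A reaches an accepting state first via the path A → D → E → B on input aba.
No string of length < 3 is accepted (BFS exhausts all shorter strings without reaching an accepting state), and aba is the lexicographically least accepting string of length 3.

aba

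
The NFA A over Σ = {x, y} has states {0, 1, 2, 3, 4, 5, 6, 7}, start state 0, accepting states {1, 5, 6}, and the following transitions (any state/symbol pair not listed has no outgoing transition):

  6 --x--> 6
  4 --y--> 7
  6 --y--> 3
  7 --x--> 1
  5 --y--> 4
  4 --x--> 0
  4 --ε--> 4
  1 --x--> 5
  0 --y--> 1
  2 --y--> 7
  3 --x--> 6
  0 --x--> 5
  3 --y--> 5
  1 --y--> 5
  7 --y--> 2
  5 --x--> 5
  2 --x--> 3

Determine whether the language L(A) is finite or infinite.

State 0 is reachable from the start and can reach an accepting state, and it lies on the cycle 0 → 1 → 5 → 4 → 0.
Traversing that cycle any number of times yields accepted strings of unbounded length, so the language is infinite.

infinite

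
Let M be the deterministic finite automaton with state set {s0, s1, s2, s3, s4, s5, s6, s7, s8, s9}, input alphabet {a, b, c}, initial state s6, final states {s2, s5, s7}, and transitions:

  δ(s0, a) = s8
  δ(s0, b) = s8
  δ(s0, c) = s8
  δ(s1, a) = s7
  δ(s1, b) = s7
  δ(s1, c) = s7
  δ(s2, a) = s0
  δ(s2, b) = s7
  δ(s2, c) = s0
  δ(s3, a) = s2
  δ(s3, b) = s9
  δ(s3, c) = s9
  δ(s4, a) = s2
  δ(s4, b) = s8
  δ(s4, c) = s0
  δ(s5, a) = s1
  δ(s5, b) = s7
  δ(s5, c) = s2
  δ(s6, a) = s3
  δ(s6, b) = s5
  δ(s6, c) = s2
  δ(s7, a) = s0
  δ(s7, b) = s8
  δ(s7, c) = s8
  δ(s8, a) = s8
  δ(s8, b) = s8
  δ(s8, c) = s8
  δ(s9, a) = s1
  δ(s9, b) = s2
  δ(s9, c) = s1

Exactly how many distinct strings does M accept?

The useful subgraph on states {s1, s2, s3, s5, s6, s7, s9} is acyclic, so L(M) is finite; the longest accepting path visits 5 useful states, giving maximum string length 4.
Counting accepting paths from s6 by length: 2 of length 1, 4 of length 2, 7 of length 3, 14 of length 4. Total 27.

27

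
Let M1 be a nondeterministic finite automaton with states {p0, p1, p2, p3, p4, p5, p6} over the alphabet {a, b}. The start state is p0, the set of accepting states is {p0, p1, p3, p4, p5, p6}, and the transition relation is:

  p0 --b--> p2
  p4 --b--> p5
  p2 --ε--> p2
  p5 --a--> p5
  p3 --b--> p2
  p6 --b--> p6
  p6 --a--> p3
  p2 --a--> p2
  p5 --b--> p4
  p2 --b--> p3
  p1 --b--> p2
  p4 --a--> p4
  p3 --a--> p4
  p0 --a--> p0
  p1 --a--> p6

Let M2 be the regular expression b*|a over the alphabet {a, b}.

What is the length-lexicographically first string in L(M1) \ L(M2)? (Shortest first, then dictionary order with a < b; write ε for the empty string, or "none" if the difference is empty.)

The string aa is accepted by M1 but not by M2.
No shorter string lies in the difference, and aa is the lexicographically first length-2 string in L(M1) \ L(M2).

aa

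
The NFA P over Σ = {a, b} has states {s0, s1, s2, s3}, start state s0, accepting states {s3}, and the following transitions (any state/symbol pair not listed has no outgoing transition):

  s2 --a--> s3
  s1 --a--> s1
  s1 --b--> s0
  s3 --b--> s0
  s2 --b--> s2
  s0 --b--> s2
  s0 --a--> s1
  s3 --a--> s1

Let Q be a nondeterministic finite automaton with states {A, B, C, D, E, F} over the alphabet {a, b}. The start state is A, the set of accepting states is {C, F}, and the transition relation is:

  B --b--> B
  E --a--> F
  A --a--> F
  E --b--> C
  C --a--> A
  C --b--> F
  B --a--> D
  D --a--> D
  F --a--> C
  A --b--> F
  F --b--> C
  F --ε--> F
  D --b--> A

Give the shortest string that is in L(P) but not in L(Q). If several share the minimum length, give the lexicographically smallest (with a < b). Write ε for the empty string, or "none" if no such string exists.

The string bba is accepted by P but not by Q.
No shorter string lies in the difference, and bba is the lexicographically first length-3 string in L(P) \ L(Q).

bba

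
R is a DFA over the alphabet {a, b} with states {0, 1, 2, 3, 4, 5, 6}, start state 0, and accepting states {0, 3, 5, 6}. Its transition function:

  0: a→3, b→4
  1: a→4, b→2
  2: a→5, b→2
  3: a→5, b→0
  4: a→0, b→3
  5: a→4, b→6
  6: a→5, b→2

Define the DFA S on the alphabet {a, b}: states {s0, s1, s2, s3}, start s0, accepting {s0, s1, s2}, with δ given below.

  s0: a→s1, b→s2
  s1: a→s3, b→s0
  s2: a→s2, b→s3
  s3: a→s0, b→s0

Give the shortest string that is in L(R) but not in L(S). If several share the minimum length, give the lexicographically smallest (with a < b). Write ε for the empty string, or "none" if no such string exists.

The string aa is accepted by R but not by S.
No shorter string lies in the difference, and aa is the lexicographically first length-2 string in L(R) \ L(S).

aa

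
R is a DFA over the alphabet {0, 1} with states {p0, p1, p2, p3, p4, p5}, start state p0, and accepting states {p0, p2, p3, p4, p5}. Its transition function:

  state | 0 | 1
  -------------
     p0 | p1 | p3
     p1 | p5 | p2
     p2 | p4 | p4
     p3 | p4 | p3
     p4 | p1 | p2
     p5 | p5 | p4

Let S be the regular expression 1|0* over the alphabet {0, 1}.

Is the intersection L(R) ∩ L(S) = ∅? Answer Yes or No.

No

The empty string ε is accepted by both R and S.
Hence L(R) ∩ L(S) ≠ ∅.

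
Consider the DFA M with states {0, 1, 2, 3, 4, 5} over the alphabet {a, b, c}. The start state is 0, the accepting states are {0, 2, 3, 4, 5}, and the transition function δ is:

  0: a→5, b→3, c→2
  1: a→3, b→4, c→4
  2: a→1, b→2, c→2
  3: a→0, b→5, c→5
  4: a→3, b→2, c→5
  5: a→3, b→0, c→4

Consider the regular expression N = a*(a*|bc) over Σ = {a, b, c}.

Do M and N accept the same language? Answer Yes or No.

No

The string b is accepted by M but rejected by N.
So L(M) ≠ L(N).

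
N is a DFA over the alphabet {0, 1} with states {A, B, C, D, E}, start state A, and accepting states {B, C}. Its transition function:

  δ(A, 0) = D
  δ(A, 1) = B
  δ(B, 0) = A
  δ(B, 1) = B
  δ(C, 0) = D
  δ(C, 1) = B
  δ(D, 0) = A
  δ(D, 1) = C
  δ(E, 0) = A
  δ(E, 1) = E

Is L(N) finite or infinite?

State A is reachable from the start and can reach an accepting state, and it lies on the cycle A → B → A.
Traversing that cycle any number of times yields accepted strings of unbounded length, so the language is infinite.

infinite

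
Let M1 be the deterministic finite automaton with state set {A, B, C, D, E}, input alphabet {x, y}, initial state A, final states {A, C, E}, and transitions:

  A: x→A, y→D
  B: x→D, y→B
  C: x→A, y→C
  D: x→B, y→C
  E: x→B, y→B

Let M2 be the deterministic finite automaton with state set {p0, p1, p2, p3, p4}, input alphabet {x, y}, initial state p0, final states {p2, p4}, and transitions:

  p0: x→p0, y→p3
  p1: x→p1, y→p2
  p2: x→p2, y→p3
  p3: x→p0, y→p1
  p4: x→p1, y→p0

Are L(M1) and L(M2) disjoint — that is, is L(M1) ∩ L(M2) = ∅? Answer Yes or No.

The string yyy is accepted by both M1 and M2.
Hence L(M1) ∩ L(M2) ≠ ∅.

No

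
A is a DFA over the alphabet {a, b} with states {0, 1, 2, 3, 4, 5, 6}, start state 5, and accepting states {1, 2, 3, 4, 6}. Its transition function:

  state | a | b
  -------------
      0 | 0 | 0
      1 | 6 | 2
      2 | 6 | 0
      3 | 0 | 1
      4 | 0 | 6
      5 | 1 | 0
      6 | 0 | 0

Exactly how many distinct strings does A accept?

4

The useful subgraph on states {1, 2, 5, 6} is acyclic, so L(A) is finite; the longest accepting path visits 4 useful states, giving maximum string length 3.
Counting accepting paths from 5 by length: 1 of length 1, 2 of length 2, 1 of length 3. Total 4.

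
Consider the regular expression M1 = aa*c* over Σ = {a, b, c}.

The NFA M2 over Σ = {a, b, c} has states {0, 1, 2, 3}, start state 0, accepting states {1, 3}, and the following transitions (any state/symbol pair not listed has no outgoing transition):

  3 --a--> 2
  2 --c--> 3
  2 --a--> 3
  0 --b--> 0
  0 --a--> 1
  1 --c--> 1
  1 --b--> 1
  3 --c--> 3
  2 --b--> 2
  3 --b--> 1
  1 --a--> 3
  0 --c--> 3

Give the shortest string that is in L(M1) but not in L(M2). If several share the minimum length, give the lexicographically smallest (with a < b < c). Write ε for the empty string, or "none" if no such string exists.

The string aaa is accepted by M1 but not by M2.
No shorter string lies in the difference, and aaa is the lexicographically first length-3 string in L(M1) \ L(M2).

aaa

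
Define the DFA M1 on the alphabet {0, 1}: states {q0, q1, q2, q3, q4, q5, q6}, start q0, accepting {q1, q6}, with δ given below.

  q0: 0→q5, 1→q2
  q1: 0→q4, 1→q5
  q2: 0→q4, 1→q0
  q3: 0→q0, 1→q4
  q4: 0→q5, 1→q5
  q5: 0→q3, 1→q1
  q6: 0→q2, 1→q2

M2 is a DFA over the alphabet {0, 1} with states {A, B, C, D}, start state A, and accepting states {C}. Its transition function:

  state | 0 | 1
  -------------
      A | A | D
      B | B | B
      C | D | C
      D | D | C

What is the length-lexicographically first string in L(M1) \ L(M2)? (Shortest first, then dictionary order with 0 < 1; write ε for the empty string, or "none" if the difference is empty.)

01

The string 01 is accepted by M1 but not by M2.
No shorter string lies in the difference, and 01 is the lexicographically first length-2 string in L(M1) \ L(M2).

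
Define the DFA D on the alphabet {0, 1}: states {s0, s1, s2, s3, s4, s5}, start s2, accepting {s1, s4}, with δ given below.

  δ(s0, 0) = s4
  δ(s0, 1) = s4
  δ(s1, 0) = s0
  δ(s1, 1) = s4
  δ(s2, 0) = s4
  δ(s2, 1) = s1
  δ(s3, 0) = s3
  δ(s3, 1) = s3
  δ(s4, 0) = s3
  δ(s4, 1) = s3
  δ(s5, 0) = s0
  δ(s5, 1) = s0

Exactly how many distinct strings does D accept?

The useful subgraph on states {s0, s1, s2, s4} is acyclic, so L(D) is finite; the longest accepting path visits 4 useful states, giving maximum string length 3.
Counting accepting paths from s2 by length: 2 of length 1, 1 of length 2, 2 of length 3. Total 5.

5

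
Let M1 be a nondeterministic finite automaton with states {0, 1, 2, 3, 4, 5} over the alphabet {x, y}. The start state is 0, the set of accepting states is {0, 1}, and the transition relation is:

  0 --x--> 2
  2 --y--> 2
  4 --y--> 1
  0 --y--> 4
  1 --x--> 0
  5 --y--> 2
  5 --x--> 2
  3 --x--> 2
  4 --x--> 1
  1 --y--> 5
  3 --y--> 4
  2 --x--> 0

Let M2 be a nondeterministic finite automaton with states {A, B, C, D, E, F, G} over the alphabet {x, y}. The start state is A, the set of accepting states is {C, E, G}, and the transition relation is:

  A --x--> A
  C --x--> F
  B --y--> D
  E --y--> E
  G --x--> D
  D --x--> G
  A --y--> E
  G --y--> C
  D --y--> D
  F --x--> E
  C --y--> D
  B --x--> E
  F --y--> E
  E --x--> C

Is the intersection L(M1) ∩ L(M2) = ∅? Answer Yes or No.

No

The string yx is accepted by both M1 and M2.
Hence L(M1) ∩ L(M2) ≠ ∅.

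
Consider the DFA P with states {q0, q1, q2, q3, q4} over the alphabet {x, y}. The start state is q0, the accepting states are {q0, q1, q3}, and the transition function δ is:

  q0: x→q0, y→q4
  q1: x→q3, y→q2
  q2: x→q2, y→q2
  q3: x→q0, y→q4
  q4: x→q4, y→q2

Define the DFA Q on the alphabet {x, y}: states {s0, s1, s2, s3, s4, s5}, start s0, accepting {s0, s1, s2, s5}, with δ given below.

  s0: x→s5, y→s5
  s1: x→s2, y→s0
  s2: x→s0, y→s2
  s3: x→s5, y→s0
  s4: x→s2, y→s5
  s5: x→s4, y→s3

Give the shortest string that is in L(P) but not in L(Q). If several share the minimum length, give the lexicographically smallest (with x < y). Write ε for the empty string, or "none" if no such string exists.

xx

The string xx is accepted by P but not by Q.
No shorter string lies in the difference, and xx is the lexicographically first length-2 string in L(P) \ L(Q).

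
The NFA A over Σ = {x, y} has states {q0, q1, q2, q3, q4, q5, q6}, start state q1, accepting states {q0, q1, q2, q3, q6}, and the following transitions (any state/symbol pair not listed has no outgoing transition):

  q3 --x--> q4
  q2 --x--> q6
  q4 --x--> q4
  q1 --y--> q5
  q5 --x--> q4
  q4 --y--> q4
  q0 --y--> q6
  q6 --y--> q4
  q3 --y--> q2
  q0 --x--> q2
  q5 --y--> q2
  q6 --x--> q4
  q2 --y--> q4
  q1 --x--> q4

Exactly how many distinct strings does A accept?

3

The useful subgraph on states {q1, q2, q5, q6} is acyclic, so L(A) is finite; the longest accepting path visits 4 useful states, giving maximum string length 3.
Counting accepting paths from q1 by length: 1 of length 0, 1 of length 2, 1 of length 3. Total 3.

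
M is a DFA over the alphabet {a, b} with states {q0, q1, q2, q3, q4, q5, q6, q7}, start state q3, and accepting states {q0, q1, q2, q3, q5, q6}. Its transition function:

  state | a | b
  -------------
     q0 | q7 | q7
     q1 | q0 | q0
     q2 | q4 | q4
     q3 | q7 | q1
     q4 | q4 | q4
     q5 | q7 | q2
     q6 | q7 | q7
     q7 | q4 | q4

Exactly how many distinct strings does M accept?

4

The useful subgraph on states {q0, q1, q3} is acyclic, so L(M) is finite; the longest accepting path visits 3 useful states, giving maximum string length 2.
Counting accepting paths from q3 by length: 1 of length 0, 1 of length 1, 2 of length 2. Total 4.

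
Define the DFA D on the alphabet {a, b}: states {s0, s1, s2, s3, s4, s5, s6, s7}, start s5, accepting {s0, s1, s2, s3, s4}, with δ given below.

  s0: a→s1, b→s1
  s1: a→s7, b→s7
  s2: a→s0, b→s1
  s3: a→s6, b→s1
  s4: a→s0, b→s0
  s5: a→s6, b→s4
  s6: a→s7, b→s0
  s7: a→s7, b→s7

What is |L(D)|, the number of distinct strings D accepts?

The useful subgraph on states {s0, s1, s4, s5, s6} is acyclic, so L(D) is finite; the longest accepting path visits 4 useful states, giving maximum string length 3.
Counting accepting paths from s5 by length: 1 of length 1, 3 of length 2, 6 of length 3. Total 10.

10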